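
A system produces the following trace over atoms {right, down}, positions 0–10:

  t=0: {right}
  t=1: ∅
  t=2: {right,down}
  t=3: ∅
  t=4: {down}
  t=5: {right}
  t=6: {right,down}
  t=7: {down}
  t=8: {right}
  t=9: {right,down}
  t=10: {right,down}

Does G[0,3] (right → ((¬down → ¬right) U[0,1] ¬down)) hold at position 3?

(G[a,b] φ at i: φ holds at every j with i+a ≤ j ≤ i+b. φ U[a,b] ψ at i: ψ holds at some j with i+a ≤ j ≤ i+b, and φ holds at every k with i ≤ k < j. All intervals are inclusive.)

Check (right → ((¬down → ¬right) U[0,1] ¬down)) at every j in [3,6]:
  j=3: antecedent false → ✓
  j=4: antecedent false → ✓
  j=5: antecedent true; consequent holds → ✓
  j=6: antecedent true; consequent fails → ✗
Fails at j=6 → formula fails.

No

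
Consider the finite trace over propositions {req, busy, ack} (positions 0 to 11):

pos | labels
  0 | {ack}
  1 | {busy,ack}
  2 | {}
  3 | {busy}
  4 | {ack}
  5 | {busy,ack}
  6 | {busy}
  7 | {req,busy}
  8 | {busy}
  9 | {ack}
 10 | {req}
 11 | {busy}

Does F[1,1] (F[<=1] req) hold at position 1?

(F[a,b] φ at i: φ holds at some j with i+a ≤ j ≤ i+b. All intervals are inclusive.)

Does not hold

Check F[<=1] req at each j in [2,2]:
  j=2: fails (none in [2,3])
No position in the window satisfies it → formula fails.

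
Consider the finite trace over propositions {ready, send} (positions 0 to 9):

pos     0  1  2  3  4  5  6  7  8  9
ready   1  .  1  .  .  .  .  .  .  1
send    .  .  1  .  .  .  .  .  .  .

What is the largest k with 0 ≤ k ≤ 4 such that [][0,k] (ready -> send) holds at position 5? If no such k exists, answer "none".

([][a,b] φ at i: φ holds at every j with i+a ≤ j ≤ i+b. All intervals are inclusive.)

3

(ready -> send) must hold from j=5 onward; find where it first fails.
  j=5: holds
  j=6: holds
  j=7: holds
  j=8: holds
  j=9: fails
Holds on [5,8], so largest k = 3.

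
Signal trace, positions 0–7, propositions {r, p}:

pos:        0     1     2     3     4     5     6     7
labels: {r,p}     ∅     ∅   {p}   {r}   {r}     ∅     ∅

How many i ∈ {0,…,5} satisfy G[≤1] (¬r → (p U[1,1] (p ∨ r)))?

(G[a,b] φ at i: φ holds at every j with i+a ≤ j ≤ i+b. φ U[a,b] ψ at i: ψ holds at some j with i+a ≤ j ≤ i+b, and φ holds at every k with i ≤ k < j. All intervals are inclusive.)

2

Evaluate at each i in [0,5]:
  i=0: ✗ (fails at j=1)
  i=1: ✗ (fails at j=1)
  i=2: ✗ (fails at j=2)
  i=3: ✓ (all of [3,4])
  i=4: ✓ (all of [4,5])
  i=5: ✗ (fails at j=6)
Positions where it holds: {3, 4} → 2.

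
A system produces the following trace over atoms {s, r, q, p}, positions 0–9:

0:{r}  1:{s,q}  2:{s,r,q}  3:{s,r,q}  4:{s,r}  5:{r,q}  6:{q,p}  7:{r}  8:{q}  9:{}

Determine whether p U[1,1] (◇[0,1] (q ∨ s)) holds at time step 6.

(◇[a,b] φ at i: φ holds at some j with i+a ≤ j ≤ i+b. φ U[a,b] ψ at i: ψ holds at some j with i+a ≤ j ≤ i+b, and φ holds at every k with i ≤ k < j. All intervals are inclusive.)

Holds

Need some j in [7,7] with ◇[0,1] (q ∨ s), and p at every k in [6,j-1].
  j=7: ◇[0,1] (q ∨ s) holds; p holds at every k in [6,6] → satisfied.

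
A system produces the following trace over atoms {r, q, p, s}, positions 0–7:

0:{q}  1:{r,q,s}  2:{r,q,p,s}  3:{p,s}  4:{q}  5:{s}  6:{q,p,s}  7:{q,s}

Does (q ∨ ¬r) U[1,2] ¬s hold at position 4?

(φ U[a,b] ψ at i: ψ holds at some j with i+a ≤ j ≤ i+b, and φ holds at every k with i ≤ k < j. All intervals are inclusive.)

Need some j in [5,6] with ¬s, and (q ∨ ¬r) at every k in [4,j-1].
  j=5: ¬s false.
  j=6: ¬s false.
No j in the window works → until fails.

No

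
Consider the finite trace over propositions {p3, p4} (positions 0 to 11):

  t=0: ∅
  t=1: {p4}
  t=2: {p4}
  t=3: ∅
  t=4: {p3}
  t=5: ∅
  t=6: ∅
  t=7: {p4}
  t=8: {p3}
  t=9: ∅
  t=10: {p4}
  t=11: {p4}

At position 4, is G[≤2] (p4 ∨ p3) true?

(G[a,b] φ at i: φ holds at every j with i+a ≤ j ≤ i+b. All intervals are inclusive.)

Check (p4 ∨ p3) at every j in [4,6]:
  j=4: true
  j=5: false
  j=6: false
Fails at j=5 → formula fails.

Does not hold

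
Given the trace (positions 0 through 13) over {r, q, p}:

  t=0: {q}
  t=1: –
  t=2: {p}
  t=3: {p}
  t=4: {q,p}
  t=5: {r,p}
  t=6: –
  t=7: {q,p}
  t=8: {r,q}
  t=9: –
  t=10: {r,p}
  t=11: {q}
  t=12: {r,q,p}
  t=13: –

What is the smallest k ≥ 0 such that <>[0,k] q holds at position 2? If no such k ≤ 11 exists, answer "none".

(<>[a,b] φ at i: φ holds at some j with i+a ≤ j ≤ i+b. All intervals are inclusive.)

2

Scan j = 2,3,… for q:
  j=2: fails
  j=3: fails
  j=4: holds
First hit at j=4, so smallest k = 4-2 = 2.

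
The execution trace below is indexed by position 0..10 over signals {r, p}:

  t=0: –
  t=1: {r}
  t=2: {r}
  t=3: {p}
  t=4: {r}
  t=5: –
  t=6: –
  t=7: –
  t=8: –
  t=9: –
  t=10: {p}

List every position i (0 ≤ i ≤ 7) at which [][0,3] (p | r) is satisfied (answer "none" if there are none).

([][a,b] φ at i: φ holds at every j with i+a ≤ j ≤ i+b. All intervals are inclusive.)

1

Evaluate at each i in [0,7]:
  i=0: ✗ (fails at j=0)
  i=1: ✓ (all of [1,4])
  i=2: ✗ (fails at j=5)
  i=3: ✗ (fails at j=5)
  i=4: ✗ (fails at j=5)
  i=5: ✗ (fails at j=5)
  i=6: ✗ (fails at j=6)
  i=7: ✗ (fails at j=7)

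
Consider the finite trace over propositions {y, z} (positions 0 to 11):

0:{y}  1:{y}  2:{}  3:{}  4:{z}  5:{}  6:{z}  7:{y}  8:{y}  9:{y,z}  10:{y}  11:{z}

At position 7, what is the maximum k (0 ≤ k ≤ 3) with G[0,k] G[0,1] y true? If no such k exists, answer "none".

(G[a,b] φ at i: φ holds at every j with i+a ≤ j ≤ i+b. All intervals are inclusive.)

2

G[0,1] y must hold from j=7 onward; find where it first fails.
  j=7: holds
  j=8: holds
  j=9: holds
  j=10: fails
Holds on [7,9], so largest k = 2.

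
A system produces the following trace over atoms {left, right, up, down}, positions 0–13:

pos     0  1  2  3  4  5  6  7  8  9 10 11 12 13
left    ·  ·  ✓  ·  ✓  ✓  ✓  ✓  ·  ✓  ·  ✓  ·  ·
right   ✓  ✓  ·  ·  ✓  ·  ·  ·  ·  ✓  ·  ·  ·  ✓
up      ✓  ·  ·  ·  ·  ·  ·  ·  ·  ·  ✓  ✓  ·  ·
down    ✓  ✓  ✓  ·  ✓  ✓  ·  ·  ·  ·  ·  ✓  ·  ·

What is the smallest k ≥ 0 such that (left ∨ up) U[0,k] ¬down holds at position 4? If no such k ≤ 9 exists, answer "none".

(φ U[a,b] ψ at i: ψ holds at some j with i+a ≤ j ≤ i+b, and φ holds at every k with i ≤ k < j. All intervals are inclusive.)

2

Need earliest j ≥ 4 with ¬down, and (left ∨ up) at every k in [4,j-1].
  j=4: rhs fails.
  j=5: rhs fails.
  j=6: rhs holds; lhs holds on [4,5]. k = 2.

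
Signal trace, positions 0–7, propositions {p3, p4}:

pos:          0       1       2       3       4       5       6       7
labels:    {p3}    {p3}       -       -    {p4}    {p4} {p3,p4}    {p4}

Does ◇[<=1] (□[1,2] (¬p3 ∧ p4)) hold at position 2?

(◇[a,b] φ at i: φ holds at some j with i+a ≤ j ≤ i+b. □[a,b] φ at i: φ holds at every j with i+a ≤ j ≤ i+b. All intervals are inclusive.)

Check □[1,2] (¬p3 ∧ p4) at each j in [2,3]:
  j=2: fails at 3
  j=3: holds on [4,5]
Found at j=3 → formula holds.

Yes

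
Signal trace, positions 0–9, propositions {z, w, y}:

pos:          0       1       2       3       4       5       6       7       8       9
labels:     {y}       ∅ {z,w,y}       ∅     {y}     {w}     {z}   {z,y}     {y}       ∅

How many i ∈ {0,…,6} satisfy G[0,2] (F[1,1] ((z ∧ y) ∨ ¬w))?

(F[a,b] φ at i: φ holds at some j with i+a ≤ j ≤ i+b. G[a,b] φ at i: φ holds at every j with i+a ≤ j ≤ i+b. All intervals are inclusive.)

4

Evaluate at each i in [0,6]:
  i=0: ✓ (all of [0,2])
  i=1: ✓ (all of [1,3])
  i=2: ✗ (fails at j=4)
  i=3: ✗ (fails at j=4)
  i=4: ✗ (fails at j=4)
  i=5: ✓ (all of [5,7])
  i=6: ✓ (all of [6,8])
Positions where it holds: {0, 1, 5, 6} → 4.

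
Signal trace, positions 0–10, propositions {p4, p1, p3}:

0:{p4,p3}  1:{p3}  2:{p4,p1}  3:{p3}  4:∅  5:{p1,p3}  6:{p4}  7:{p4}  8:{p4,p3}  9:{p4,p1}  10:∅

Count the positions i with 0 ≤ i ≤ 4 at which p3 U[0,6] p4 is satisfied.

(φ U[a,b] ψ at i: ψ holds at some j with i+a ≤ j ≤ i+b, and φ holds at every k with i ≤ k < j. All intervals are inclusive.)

3

Evaluate at each i in [0,4]:
  i=0: ✓ (rhs at j=0)
  i=1: ✓ (rhs at j=2; lhs holds on [1,1])
  i=2: ✓ (rhs at j=2)
  i=3: ✗ (lhs fails at k=4 before rhs at j=6)
  i=4: ✗ (lhs fails at k=4 before rhs at j=6)
Positions where it holds: {0, 1, 2} → 3.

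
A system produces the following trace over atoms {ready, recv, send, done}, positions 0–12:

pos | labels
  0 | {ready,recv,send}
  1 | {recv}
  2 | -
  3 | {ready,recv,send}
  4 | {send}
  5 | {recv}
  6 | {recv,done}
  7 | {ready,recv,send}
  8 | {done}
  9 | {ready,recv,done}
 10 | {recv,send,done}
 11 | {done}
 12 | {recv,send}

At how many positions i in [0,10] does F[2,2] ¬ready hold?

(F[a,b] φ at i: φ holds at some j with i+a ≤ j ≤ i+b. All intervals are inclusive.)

8

Evaluate at each i in [0,10]:
  i=0: ✓ (witness j=2)
  i=1: ✗ (none in [3,3])
  i=2: ✓ (witness j=4)
  i=3: ✓ (witness j=5)
  i=4: ✓ (witness j=6)
  i=5: ✗ (none in [7,7])
  i=6: ✓ (witness j=8)
  i=7: ✗ (none in [9,9])
  i=8: ✓ (witness j=10)
  i=9: ✓ (witness j=11)
  i=10: ✓ (witness j=12)
Positions where it holds: {0, 2, 3, 4, 6, 8, 9, 10} → 8.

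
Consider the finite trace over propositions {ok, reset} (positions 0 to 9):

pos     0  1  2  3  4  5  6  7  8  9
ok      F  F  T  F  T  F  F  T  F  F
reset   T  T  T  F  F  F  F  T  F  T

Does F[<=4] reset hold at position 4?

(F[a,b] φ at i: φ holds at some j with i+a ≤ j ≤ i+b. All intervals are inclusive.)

Holds

Check reset at each j in [4,8]:
  j=4: false
  j=5: false
  j=6: false
  j=7: true
  j=8: false
Found at j=7 → formula holds.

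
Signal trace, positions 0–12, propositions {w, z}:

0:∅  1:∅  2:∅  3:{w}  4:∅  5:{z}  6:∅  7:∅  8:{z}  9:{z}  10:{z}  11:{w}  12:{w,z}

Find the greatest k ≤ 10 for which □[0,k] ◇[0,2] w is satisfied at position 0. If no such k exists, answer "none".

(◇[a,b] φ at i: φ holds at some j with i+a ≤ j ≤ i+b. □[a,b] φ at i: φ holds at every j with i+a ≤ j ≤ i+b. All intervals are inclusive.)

none

◇[0,2] w must hold from j=0 onward; find where it first fails.
  j=0: fails → no k works.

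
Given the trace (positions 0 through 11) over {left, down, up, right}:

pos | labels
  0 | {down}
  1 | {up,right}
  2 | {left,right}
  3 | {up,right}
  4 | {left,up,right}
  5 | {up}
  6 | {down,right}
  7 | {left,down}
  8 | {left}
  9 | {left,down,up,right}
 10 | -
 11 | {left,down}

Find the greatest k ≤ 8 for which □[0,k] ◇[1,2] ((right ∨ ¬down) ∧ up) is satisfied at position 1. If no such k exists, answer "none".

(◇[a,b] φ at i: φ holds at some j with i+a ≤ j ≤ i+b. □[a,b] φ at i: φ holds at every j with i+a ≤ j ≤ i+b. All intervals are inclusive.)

3

◇[1,2] ((right ∨ ¬down) ∧ up) must hold from j=1 onward; find where it first fails.
  j=1: holds
  j=2: holds
  j=3: holds
  j=4: holds
  j=5: fails
Holds on [1,4], so largest k = 3.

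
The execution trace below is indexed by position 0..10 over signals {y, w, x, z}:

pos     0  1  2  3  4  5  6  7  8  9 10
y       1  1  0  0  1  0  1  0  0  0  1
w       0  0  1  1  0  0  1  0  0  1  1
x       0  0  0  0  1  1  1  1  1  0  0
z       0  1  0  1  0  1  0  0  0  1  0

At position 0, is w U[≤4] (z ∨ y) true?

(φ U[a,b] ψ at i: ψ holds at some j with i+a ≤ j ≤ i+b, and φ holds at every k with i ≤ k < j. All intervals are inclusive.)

True

Need some j in [0,4] with (z ∨ y), and w at every k in [0,j-1].
  j=0: (z ∨ y) holds; no prefix to check → satisfied.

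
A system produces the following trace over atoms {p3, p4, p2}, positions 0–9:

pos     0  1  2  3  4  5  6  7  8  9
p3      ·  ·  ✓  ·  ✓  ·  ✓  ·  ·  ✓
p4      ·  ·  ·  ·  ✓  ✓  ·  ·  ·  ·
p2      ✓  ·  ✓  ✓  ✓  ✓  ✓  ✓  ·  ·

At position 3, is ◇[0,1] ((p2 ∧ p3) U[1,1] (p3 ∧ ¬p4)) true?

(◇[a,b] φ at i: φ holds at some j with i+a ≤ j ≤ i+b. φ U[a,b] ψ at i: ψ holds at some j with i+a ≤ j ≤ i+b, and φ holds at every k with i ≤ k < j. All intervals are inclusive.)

Does not hold

Check ((p2 ∧ p3) U[1,1] (p3 ∧ ¬p4)) at each j in [3,4]:
  j=3: fails
  j=4: fails
No position in the window satisfies it → formula fails.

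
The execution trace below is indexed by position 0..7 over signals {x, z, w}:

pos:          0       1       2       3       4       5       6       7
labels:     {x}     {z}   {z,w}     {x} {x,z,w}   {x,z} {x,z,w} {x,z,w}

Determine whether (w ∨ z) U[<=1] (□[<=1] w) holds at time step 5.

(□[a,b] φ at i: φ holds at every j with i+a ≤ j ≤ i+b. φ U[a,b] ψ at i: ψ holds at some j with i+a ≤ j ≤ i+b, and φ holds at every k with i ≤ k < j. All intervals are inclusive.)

Need some j in [5,6] with □[<=1] w, and (w ∨ z) at every k in [5,j-1].
  j=5: □[<=1] w — fails at 5.
  j=6: □[<=1] w holds; (w ∨ z) holds at every k in [5,5] → satisfied.

Yes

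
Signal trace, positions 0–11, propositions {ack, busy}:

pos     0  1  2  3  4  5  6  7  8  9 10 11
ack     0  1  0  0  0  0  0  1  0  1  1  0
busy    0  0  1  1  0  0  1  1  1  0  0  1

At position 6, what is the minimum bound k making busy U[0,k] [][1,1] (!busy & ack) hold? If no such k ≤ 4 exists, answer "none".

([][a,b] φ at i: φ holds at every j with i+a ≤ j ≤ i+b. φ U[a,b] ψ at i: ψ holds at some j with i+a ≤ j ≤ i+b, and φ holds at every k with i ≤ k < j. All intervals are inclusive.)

Need earliest j ≥ 6 with [][1,1] (!busy & ack), and busy at every k in [6,j-1].
  j=6: rhs fails.
  j=7: rhs fails.
  j=8: rhs holds; lhs holds on [6,7]. k = 2.

2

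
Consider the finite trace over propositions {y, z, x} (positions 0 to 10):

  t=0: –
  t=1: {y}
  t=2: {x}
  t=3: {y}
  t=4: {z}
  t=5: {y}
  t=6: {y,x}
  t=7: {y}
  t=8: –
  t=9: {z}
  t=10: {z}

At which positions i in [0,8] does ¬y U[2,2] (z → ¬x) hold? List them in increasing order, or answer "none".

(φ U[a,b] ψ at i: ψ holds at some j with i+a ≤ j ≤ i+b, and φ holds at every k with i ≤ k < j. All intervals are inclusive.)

Evaluate at each i in [0,8]:
  i=0: ✗ (lhs fails at k=1 before rhs at j=2)
  i=1: ✗ (lhs fails at k=1 before rhs at j=3)
  i=2: ✗ (lhs fails at k=3 before rhs at j=4)
  i=3: ✗ (lhs fails at k=3 before rhs at j=5)
  i=4: ✗ (lhs fails at k=5 before rhs at j=6)
  i=5: ✗ (lhs fails at k=5 before rhs at j=7)
  i=6: ✗ (lhs fails at k=6 before rhs at j=8)
  i=7: ✗ (lhs fails at k=7 before rhs at j=9)
  i=8: ✓ (rhs at j=10; lhs holds on [8,9])

8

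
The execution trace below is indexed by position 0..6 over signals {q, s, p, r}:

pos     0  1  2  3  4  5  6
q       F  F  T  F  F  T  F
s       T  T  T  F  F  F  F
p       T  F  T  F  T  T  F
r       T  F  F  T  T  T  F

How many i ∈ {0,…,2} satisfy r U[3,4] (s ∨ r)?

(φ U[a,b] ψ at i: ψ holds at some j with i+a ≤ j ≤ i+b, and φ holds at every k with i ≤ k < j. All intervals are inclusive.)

Evaluate at each i in [0,2]:
  i=0: ✗ (lhs fails at k=1 before rhs at j=3)
  i=1: ✗ (lhs fails at k=1 before rhs at j=4)
  i=2: ✗ (lhs fails at k=2 before rhs at j=5)
Positions where it holds: {} → 0.

0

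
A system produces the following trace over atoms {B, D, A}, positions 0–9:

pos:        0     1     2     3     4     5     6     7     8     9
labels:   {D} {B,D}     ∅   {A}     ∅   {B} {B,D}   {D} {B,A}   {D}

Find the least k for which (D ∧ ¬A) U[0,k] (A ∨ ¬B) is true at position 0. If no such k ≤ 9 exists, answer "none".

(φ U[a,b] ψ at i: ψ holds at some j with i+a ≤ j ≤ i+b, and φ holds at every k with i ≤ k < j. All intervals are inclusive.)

Need earliest j ≥ 0 with (A ∨ ¬B), and (D ∧ ¬A) at every k in [0,j-1].
  j=0: rhs holds (empty prefix). k = 0.

0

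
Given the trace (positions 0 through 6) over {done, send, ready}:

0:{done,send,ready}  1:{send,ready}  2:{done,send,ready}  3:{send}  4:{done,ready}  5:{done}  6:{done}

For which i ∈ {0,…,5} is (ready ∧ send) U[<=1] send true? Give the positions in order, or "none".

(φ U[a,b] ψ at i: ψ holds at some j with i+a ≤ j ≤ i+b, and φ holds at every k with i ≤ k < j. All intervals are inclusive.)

0, 1, 2, 3

Evaluate at each i in [0,5]:
  i=0: ✓ (rhs at j=0)
  i=1: ✓ (rhs at j=1)
  i=2: ✓ (rhs at j=2)
  i=3: ✓ (rhs at j=3)
  i=4: ✗ (no rhs in [4,5])
  i=5: ✗ (no rhs in [5,6])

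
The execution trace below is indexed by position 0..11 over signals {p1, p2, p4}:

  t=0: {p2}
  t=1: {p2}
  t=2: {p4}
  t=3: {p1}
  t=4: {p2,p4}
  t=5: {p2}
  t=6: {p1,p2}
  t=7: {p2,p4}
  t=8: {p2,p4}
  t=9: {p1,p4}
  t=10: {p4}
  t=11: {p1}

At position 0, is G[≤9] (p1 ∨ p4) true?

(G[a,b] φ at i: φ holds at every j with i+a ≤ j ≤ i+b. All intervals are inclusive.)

No

Check (p1 ∨ p4) at every j in [0,9]:
  j=0: false
  j=1: false
  j=2: true
  j=3: true
  j=4: true
  j=5: false
  j=6: true
  j=7: true
  j=8: true
  j=9: true
Fails at j=0 → formula fails.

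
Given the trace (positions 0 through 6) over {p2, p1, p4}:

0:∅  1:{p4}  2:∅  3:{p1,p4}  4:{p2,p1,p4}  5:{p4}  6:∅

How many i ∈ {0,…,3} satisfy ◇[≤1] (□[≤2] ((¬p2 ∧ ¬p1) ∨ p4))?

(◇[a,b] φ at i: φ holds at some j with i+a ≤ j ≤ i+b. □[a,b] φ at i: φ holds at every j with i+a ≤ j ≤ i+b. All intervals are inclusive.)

4

Evaluate at each i in [0,3]:
  i=0: ✓ (witness j=0)
  i=1: ✓ (witness j=1)
  i=2: ✓ (witness j=2)
  i=3: ✓ (witness j=3)
Positions where it holds: {0, 1, 2, 3} → 4.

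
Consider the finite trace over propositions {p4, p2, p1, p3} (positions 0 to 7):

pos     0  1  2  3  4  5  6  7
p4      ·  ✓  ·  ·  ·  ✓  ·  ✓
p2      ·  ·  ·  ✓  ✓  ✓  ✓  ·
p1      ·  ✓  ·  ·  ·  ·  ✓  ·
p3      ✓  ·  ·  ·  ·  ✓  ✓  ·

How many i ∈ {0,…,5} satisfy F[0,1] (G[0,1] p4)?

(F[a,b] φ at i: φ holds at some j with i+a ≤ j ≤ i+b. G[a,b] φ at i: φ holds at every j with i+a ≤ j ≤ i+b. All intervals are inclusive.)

Evaluate at each i in [0,5]:
  i=0: ✗ (none in [0,1])
  i=1: ✗ (none in [1,2])
  i=2: ✗ (none in [2,3])
  i=3: ✗ (none in [3,4])
  i=4: ✗ (none in [4,5])
  i=5: ✗ (none in [5,6])
Positions where it holds: {} → 0.

0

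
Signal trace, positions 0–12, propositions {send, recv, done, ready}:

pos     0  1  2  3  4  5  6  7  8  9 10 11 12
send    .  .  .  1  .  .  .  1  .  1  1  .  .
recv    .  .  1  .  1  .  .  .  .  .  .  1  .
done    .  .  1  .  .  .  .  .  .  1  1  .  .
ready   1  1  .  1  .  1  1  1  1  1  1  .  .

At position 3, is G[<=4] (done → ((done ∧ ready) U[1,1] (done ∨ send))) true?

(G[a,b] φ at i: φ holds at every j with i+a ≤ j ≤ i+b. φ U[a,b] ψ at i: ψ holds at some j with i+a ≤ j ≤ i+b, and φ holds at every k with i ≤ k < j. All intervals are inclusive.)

Check (done → ((done ∧ ready) U[1,1] (done ∨ send))) at every j in [3,7]:
  j=3: antecedent false → ✓
  j=4: antecedent false → ✓
  j=5: antecedent false → ✓
  j=6: antecedent false → ✓
  j=7: antecedent false → ✓
All positions satisfy it → formula holds.

Holds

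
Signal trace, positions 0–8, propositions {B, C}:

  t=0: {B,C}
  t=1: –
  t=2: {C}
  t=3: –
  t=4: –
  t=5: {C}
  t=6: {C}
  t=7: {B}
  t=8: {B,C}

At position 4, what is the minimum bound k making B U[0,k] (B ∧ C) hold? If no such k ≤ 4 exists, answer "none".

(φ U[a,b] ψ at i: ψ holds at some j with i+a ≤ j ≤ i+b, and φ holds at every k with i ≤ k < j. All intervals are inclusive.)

none

Need earliest j ≥ 4 with (B ∧ C), and B at every k in [4,j-1].
  j=4: rhs fails.
  j=5: rhs fails.
  j=6: rhs fails.
  j=7: rhs fails.
  j=8: rhs holds but lhs fails at k=4.
No witness within the range → none.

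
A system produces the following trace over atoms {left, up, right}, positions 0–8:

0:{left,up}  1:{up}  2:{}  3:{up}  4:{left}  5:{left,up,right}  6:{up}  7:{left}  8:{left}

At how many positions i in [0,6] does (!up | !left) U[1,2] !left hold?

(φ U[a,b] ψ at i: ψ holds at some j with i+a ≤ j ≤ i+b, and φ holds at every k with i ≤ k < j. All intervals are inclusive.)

2

Evaluate at each i in [0,6]:
  i=0: ✗ (lhs fails at k=0 before rhs at j=1)
  i=1: ✓ (rhs at j=2; lhs holds on [1,1])
  i=2: ✓ (rhs at j=3; lhs holds on [2,2])
  i=3: ✗ (no rhs in [4,5])
  i=4: ✗ (lhs fails at k=5 before rhs at j=6)
  i=5: ✗ (lhs fails at k=5 before rhs at j=6)
  i=6: ✗ (no rhs in [7,8])
Positions where it holds: {1, 2} → 2.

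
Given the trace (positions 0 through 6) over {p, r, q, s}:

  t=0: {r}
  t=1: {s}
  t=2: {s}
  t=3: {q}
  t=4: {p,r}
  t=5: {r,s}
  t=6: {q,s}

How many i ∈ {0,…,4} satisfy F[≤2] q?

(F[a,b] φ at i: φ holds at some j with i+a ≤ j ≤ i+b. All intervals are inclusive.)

Evaluate at each i in [0,4]:
  i=0: ✗ (none in [0,2])
  i=1: ✓ (witness j=3)
  i=2: ✓ (witness j=3)
  i=3: ✓ (witness j=3)
  i=4: ✓ (witness j=6)
Positions where it holds: {1, 2, 3, 4} → 4.

4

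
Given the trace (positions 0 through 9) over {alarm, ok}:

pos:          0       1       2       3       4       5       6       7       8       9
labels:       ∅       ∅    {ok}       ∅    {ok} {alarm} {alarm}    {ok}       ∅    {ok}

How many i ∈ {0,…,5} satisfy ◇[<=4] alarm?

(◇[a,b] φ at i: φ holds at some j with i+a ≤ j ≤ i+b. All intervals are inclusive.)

Evaluate at each i in [0,5]:
  i=0: ✗ (none in [0,4])
  i=1: ✓ (witness j=5)
  i=2: ✓ (witness j=5)
  i=3: ✓ (witness j=5)
  i=4: ✓ (witness j=5)
  i=5: ✓ (witness j=5)
Positions where it holds: {1, 2, 3, 4, 5} → 5.

5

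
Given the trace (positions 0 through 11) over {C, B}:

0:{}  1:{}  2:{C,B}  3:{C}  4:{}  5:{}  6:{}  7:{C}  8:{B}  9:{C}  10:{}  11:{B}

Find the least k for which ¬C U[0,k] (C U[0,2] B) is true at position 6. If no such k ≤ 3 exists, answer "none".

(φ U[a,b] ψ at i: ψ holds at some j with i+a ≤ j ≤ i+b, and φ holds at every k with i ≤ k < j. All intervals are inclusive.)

Need earliest j ≥ 6 with (C U[0,2] B), and ¬C at every k in [6,j-1].
  j=6: rhs fails.
  j=7: rhs holds; lhs holds on [6,6]. k = 1.

1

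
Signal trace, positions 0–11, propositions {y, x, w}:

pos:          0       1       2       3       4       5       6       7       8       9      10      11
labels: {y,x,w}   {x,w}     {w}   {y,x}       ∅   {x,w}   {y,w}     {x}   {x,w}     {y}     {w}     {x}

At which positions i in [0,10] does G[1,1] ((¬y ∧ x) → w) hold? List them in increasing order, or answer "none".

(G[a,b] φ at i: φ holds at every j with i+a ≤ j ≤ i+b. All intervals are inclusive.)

0, 1, 2, 3, 4, 5, 7, 8, 9

Evaluate at each i in [0,10]:
  i=0: ✓ (all of [1,1])
  i=1: ✓ (all of [2,2])
  i=2: ✓ (all of [3,3])
  i=3: ✓ (all of [4,4])
  i=4: ✓ (all of [5,5])
  i=5: ✓ (all of [6,6])
  i=6: ✗ (fails at j=7)
  i=7: ✓ (all of [8,8])
  i=8: ✓ (all of [9,9])
  i=9: ✓ (all of [10,10])
  i=10: ✗ (fails at j=11)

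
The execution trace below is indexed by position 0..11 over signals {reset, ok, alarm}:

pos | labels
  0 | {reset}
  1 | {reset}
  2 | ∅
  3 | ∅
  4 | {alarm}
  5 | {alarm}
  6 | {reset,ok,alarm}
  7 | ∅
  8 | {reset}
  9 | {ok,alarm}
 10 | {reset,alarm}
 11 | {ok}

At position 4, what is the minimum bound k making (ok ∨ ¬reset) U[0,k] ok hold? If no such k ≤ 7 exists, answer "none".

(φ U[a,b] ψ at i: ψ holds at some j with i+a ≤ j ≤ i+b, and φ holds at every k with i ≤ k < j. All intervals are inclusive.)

Need earliest j ≥ 4 with ok, and (ok ∨ ¬reset) at every k in [4,j-1].
  j=4: rhs fails.
  j=5: rhs fails.
  j=6: rhs holds; lhs holds on [4,5]. k = 2.

2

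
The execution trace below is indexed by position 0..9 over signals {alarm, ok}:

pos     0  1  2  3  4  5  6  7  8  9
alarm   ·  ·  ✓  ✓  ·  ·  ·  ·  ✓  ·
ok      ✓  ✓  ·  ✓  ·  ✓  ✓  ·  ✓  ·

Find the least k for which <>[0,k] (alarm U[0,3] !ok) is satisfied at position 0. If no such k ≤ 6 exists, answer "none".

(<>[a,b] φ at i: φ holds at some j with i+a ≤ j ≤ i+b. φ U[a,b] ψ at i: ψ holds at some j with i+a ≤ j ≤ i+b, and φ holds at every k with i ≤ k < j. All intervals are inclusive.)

Scan j = 0,1,… for (alarm U[0,3] !ok):
  j=0: fails
  j=1: fails
  j=2: holds
First hit at j=2, so smallest k = 2-0 = 2.

2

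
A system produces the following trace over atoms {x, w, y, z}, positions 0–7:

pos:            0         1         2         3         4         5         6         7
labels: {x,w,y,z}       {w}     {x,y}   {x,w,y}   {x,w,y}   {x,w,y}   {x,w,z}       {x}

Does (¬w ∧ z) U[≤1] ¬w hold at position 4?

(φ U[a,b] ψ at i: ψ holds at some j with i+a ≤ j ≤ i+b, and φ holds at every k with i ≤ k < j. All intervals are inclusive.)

No

Need some j in [4,5] with ¬w, and (¬w ∧ z) at every k in [4,j-1].
  j=4: ¬w false.
  j=5: ¬w false.
No j in the window works → until fails.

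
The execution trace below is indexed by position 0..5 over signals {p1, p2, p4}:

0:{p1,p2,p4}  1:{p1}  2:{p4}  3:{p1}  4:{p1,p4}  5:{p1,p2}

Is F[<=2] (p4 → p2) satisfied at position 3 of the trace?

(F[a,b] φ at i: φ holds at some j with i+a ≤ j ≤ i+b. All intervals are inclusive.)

Check (p4 → p2) at each j in [3,5]:
  j=3: true
  j=4: false
  j=5: true
Found at j=3 → formula holds.

Yes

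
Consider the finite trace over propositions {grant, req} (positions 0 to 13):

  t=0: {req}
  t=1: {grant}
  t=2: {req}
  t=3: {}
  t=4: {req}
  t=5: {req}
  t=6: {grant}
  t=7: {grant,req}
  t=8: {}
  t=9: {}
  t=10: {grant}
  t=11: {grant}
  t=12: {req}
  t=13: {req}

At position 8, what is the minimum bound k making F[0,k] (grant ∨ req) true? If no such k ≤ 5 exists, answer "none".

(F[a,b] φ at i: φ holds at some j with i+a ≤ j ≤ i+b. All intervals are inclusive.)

Scan j = 8,9,… for (grant ∨ req):
  j=8: fails
  j=9: fails
  j=10: holds
First hit at j=10, so smallest k = 10-8 = 2.

2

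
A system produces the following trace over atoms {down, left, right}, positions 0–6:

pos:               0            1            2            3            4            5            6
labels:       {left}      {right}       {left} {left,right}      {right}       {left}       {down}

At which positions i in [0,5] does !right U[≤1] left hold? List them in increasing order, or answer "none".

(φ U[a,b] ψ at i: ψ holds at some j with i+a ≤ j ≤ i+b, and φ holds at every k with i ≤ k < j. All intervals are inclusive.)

Evaluate at each i in [0,5]:
  i=0: ✓ (rhs at j=0)
  i=1: ✗ (lhs fails at k=1 before rhs at j=2)
  i=2: ✓ (rhs at j=2)
  i=3: ✓ (rhs at j=3)
  i=4: ✗ (lhs fails at k=4 before rhs at j=5)
  i=5: ✓ (rhs at j=5)

0, 2, 3, 5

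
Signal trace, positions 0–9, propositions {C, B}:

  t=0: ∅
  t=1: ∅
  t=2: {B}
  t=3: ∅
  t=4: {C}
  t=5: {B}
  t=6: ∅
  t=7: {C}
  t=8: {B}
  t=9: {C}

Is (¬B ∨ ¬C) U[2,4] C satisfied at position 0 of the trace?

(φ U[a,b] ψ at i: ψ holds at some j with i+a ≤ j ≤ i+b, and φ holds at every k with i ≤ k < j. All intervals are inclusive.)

Yes

Need some j in [2,4] with C, and (¬B ∨ ¬C) at every k in [0,j-1].
  j=2: C false.
  j=3: C false.
  j=4: C holds; (¬B ∨ ¬C) holds at every k in [0,3] → satisfied.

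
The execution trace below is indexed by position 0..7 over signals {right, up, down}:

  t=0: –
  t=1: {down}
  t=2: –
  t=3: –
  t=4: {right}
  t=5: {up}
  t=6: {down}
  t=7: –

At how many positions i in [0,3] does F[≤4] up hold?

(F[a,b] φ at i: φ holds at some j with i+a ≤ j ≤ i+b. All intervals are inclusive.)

Evaluate at each i in [0,3]:
  i=0: ✗ (none in [0,4])
  i=1: ✓ (witness j=5)
  i=2: ✓ (witness j=5)
  i=3: ✓ (witness j=5)
Positions where it holds: {1, 2, 3} → 3.

3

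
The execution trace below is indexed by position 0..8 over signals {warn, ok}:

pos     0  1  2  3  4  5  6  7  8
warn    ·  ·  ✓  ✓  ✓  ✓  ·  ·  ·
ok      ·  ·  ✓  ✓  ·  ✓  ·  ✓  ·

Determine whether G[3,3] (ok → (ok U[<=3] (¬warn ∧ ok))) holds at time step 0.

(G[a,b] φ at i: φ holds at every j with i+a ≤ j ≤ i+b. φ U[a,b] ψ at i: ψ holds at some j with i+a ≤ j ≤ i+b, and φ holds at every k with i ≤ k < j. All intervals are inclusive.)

Check (ok → (ok U[<=3] (¬warn ∧ ok))) at every j in [3,3]:
  j=3: antecedent true; consequent fails → ✗
Fails at j=3 → formula fails.

Does not hold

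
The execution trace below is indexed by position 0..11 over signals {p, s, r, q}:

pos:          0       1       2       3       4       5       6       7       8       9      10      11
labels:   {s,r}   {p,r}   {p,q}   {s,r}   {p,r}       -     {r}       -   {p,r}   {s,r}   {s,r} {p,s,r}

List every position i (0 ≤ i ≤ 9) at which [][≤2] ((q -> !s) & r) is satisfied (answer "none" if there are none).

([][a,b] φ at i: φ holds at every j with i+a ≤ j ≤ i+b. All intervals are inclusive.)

8, 9

Evaluate at each i in [0,9]:
  i=0: ✗ (fails at j=2)
  i=1: ✗ (fails at j=2)
  i=2: ✗ (fails at j=2)
  i=3: ✗ (fails at j=5)
  i=4: ✗ (fails at j=5)
  i=5: ✗ (fails at j=5)
  i=6: ✗ (fails at j=7)
  i=7: ✗ (fails at j=7)
  i=8: ✓ (all of [8,10])
  i=9: ✓ (all of [9,11])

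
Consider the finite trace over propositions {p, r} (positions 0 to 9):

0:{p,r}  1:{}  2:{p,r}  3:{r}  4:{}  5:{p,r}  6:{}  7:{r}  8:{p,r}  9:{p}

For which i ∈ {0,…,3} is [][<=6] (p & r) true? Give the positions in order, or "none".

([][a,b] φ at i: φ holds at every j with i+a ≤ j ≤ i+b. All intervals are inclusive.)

Evaluate at each i in [0,3]:
  i=0: ✗ (fails at j=1)
  i=1: ✗ (fails at j=1)
  i=2: ✗ (fails at j=3)
  i=3: ✗ (fails at j=3)

none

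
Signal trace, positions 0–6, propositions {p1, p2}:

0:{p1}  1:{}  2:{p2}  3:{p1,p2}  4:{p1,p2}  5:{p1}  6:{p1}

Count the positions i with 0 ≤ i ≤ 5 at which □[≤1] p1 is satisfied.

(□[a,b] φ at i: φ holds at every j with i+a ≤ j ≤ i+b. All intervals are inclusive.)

Evaluate at each i in [0,5]:
  i=0: ✗ (fails at j=1)
  i=1: ✗ (fails at j=1)
  i=2: ✗ (fails at j=2)
  i=3: ✓ (all of [3,4])
  i=4: ✓ (all of [4,5])
  i=5: ✓ (all of [5,6])
Positions where it holds: {3, 4, 5} → 3.

3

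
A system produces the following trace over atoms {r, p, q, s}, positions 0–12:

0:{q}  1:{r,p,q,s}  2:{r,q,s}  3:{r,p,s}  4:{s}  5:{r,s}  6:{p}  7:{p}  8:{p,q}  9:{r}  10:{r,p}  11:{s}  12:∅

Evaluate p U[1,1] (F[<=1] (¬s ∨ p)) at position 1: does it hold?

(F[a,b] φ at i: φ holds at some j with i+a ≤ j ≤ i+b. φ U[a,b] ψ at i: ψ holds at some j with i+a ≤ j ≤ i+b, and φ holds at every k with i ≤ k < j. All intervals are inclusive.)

Need some j in [2,2] with F[<=1] (¬s ∨ p), and p at every k in [1,j-1].
  j=2: F[<=1] (¬s ∨ p) holds; p holds at every k in [1,1] → satisfied.

Yes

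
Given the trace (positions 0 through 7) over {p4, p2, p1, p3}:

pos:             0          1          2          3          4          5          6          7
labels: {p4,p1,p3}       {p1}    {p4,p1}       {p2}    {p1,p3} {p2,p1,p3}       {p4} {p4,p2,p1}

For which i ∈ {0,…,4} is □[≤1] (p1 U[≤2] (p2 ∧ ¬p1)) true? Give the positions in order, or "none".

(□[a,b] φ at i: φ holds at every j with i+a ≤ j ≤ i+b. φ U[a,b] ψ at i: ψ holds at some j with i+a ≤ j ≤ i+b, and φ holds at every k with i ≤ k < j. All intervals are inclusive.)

1, 2

Evaluate at each i in [0,4]:
  i=0: ✗ (fails at j=0)
  i=1: ✓ (all of [1,2])
  i=2: ✓ (all of [2,3])
  i=3: ✗ (fails at j=4)
  i=4: ✗ (fails at j=4)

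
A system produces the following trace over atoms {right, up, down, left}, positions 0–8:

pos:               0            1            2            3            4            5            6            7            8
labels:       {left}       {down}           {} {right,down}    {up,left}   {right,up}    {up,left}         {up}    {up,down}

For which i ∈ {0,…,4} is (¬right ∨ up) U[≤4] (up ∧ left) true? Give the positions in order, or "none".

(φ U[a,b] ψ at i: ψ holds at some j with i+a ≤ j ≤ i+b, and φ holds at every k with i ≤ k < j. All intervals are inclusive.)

4

Evaluate at each i in [0,4]:
  i=0: ✗ (lhs fails at k=3 before rhs at j=4)
  i=1: ✗ (lhs fails at k=3 before rhs at j=4)
  i=2: ✗ (lhs fails at k=3 before rhs at j=4)
  i=3: ✗ (lhs fails at k=3 before rhs at j=4)
  i=4: ✓ (rhs at j=4)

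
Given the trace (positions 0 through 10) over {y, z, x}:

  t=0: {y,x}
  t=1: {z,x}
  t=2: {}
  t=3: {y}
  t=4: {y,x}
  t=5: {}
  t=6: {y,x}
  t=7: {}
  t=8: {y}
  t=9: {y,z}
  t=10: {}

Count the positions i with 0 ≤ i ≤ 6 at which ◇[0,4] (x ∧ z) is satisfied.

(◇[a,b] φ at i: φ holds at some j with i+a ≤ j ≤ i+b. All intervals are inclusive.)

2

Evaluate at each i in [0,6]:
  i=0: ✓ (witness j=1)
  i=1: ✓ (witness j=1)
  i=2: ✗ (none in [2,6])
  i=3: ✗ (none in [3,7])
  i=4: ✗ (none in [4,8])
  i=5: ✗ (none in [5,9])
  i=6: ✗ (none in [6,10])
Positions where it holds: {0, 1} → 2.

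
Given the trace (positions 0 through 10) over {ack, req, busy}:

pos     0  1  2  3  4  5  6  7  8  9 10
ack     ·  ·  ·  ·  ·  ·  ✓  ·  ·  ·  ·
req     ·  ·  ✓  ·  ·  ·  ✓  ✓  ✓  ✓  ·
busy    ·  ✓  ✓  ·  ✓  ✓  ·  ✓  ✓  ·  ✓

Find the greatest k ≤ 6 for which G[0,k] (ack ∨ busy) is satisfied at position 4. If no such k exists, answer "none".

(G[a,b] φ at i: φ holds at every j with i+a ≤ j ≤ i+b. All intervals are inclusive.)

(ack ∨ busy) must hold from j=4 onward; find where it first fails.
  j=4: holds
  j=5: holds
  j=6: holds
  j=7: holds
  j=8: holds
  j=9: fails
Holds on [4,8], so largest k = 4.

4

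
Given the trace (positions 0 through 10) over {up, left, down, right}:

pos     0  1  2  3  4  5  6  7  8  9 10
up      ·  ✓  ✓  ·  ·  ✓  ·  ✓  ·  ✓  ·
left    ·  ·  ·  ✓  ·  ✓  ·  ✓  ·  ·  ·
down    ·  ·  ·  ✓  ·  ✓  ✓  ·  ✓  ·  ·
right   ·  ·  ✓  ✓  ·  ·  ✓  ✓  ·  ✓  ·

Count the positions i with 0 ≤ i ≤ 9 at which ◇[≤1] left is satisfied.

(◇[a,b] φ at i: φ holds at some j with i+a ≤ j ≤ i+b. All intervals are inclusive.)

6

Evaluate at each i in [0,9]:
  i=0: ✗ (none in [0,1])
  i=1: ✗ (none in [1,2])
  i=2: ✓ (witness j=3)
  i=3: ✓ (witness j=3)
  i=4: ✓ (witness j=5)
  i=5: ✓ (witness j=5)
  i=6: ✓ (witness j=7)
  i=7: ✓ (witness j=7)
  i=8: ✗ (none in [8,9])
  i=9: ✗ (none in [9,10])
Positions where it holds: {2, 3, 4, 5, 6, 7} → 6.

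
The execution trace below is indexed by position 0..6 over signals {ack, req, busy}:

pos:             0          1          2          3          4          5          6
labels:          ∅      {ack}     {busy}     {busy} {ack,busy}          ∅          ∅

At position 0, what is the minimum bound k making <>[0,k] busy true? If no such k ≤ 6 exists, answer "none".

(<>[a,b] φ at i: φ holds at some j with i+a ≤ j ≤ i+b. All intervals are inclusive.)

Scan j = 0,1,… for busy:
  j=0: fails
  j=1: fails
  j=2: holds
First hit at j=2, so smallest k = 2-0 = 2.

2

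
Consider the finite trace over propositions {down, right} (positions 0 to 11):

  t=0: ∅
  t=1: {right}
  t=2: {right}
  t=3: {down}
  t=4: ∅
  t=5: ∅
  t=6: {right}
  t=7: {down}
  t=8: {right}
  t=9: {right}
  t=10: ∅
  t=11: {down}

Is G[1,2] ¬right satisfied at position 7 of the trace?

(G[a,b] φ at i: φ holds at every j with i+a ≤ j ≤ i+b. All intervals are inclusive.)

False

Check ¬right at every j in [8,9]:
  j=8: false
  j=9: false
Fails at j=8 → formula fails.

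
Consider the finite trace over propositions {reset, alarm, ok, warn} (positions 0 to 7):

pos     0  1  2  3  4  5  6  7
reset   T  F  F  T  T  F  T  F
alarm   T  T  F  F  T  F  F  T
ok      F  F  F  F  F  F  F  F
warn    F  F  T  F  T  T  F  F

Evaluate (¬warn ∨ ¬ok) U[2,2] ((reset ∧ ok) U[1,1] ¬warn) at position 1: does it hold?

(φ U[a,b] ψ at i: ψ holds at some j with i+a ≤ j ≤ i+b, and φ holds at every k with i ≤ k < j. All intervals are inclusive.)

No

Need some j in [3,3] with ((reset ∧ ok) U[1,1] ¬warn), and (¬warn ∨ ¬ok) at every k in [1,j-1].
  j=3: ((reset ∧ ok) U[1,1] ¬warn) — fails.
No j in the window works → until fails.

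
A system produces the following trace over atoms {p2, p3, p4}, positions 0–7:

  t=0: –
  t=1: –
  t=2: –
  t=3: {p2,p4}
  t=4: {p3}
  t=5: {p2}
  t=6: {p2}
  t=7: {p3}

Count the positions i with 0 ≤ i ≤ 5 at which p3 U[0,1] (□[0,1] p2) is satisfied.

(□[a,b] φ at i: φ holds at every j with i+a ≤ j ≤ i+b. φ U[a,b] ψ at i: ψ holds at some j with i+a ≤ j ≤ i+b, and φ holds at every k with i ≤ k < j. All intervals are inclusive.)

2

Evaluate at each i in [0,5]:
  i=0: ✗ (no rhs in [0,1])
  i=1: ✗ (no rhs in [1,2])
  i=2: ✗ (no rhs in [2,3])
  i=3: ✗ (no rhs in [3,4])
  i=4: ✓ (rhs at j=5; lhs holds on [4,4])
  i=5: ✓ (rhs at j=5)
Positions where it holds: {4, 5} → 2.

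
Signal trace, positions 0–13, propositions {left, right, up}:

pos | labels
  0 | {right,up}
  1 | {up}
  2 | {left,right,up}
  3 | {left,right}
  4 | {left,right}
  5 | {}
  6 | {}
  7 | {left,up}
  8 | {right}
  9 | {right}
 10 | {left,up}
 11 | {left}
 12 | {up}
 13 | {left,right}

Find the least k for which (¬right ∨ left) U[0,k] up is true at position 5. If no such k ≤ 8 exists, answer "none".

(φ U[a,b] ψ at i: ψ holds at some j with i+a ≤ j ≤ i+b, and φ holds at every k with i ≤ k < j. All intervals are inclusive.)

Need earliest j ≥ 5 with up, and (¬right ∨ left) at every k in [5,j-1].
  j=5: rhs fails.
  j=6: rhs fails.
  j=7: rhs holds; lhs holds on [5,6]. k = 2.

2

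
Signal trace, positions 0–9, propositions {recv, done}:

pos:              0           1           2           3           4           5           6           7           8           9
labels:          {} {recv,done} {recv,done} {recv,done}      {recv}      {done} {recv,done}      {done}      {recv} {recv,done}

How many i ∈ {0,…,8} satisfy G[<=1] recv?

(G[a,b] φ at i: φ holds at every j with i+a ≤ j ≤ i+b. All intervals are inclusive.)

Evaluate at each i in [0,8]:
  i=0: ✗ (fails at j=0)
  i=1: ✓ (all of [1,2])
  i=2: ✓ (all of [2,3])
  i=3: ✓ (all of [3,4])
  i=4: ✗ (fails at j=5)
  i=5: ✗ (fails at j=5)
  i=6: ✗ (fails at j=7)
  i=7: ✗ (fails at j=7)
  i=8: ✓ (all of [8,9])
Positions where it holds: {1, 2, 3, 8} → 4.

4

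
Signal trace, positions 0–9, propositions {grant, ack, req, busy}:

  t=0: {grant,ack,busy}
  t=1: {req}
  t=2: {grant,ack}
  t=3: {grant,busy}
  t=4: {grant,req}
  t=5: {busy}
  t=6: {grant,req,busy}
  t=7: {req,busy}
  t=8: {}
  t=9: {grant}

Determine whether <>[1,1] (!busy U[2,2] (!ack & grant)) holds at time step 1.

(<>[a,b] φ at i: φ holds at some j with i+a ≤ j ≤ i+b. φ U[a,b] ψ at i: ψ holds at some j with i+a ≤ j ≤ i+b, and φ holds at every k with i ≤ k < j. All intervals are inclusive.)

False

Check (!busy U[2,2] (!ack & grant)) at each j in [2,2]:
  j=2: fails
No position in the window satisfies it → formula fails.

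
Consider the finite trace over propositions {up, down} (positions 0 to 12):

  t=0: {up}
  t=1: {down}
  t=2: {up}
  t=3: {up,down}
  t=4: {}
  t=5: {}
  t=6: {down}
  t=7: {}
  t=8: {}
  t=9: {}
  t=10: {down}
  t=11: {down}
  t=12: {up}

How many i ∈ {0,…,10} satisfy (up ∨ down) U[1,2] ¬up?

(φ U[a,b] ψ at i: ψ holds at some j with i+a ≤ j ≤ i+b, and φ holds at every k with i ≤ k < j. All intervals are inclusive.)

5

Evaluate at each i in [0,10]:
  i=0: ✓ (rhs at j=1; lhs holds on [0,0])
  i=1: ✗ (no rhs in [2,3])
  i=2: ✓ (rhs at j=4; lhs holds on [2,3])
  i=3: ✓ (rhs at j=4; lhs holds on [3,3])
  i=4: ✗ (lhs fails at k=4 before rhs at j=5)
  i=5: ✗ (lhs fails at k=5 before rhs at j=6)
  i=6: ✓ (rhs at j=7; lhs holds on [6,6])
  i=7: ✗ (lhs fails at k=7 before rhs at j=8)
  i=8: ✗ (lhs fails at k=8 before rhs at j=9)
  i=9: ✗ (lhs fails at k=9 before rhs at j=10)
  i=10: ✓ (rhs at j=11; lhs holds on [10,10])
Positions where it holds: {0, 2, 3, 6, 10} → 5.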